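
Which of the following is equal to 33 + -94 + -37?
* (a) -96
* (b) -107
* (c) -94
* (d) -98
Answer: d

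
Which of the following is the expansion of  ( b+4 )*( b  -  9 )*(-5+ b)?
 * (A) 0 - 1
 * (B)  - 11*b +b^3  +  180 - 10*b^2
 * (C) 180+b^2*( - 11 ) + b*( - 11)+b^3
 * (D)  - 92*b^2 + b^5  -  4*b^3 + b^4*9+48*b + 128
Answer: B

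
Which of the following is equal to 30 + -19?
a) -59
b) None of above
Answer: b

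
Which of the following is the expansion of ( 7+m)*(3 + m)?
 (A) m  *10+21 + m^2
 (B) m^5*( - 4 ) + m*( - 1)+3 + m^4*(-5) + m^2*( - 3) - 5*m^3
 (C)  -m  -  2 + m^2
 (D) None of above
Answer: A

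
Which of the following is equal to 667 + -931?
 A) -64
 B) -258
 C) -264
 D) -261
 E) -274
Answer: C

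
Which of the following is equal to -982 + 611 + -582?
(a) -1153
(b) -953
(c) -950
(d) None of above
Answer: b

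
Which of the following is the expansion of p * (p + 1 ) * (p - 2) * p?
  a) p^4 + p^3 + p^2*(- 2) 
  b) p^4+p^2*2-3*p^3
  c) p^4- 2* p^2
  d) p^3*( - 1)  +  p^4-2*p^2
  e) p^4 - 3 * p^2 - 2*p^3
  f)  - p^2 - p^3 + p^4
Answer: d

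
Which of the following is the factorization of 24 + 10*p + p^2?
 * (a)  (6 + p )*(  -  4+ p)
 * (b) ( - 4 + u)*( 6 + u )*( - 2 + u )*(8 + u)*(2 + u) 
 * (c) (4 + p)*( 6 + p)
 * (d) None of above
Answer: c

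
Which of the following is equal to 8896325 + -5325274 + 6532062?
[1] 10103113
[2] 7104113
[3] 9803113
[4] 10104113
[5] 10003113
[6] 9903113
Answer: 1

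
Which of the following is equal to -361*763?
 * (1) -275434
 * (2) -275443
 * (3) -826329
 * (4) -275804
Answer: 2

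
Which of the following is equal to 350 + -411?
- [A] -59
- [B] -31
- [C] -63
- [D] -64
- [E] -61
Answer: E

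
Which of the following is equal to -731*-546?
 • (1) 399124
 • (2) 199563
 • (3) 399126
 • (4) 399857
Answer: 3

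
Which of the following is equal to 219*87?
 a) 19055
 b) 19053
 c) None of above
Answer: b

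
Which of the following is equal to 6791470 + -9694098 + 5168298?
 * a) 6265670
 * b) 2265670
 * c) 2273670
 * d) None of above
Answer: b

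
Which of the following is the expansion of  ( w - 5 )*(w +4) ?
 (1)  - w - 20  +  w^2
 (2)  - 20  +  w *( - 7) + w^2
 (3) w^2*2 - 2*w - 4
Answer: 1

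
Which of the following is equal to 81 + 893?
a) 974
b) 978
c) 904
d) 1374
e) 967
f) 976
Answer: a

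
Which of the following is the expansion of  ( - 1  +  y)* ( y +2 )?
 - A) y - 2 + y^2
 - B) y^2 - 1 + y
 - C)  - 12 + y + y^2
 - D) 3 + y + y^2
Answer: A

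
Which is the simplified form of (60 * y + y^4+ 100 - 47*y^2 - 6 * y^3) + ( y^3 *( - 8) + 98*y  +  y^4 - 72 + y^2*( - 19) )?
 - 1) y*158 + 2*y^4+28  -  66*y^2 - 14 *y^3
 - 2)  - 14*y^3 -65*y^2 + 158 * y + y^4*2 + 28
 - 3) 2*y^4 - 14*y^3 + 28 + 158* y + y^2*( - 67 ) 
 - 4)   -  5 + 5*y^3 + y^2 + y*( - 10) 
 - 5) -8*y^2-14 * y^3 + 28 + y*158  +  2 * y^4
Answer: 1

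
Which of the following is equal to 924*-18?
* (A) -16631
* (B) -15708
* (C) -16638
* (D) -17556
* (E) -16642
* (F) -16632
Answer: F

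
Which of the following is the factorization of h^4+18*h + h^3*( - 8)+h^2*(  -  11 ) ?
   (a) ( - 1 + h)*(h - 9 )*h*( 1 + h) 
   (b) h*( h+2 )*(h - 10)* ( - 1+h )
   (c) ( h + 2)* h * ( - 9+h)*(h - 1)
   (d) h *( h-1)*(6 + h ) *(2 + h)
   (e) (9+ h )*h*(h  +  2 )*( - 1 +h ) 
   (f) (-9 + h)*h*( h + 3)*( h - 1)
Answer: c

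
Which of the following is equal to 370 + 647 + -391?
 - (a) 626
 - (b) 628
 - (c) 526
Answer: a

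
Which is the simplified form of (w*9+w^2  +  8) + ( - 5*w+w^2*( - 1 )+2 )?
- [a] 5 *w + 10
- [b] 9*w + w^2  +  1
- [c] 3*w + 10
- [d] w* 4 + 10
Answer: d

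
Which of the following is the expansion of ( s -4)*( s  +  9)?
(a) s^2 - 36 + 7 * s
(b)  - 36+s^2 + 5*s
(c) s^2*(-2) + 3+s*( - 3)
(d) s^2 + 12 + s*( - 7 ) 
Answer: b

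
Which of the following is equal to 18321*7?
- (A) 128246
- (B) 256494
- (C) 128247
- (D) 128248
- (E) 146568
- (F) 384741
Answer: C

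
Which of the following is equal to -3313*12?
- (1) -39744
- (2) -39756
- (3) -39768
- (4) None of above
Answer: 2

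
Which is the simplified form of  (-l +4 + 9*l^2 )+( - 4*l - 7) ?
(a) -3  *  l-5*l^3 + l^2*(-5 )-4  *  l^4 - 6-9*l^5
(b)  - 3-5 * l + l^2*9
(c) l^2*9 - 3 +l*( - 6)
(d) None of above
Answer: b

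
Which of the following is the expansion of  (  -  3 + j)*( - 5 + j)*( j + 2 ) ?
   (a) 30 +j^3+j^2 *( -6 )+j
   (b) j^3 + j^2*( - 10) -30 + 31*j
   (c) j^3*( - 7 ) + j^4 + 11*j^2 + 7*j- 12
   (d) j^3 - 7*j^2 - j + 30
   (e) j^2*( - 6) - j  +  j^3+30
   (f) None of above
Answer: e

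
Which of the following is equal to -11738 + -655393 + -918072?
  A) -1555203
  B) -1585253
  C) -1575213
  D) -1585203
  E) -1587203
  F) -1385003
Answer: D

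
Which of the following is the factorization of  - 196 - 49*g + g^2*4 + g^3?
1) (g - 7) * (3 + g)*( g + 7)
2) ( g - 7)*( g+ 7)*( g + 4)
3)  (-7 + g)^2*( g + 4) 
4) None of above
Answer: 2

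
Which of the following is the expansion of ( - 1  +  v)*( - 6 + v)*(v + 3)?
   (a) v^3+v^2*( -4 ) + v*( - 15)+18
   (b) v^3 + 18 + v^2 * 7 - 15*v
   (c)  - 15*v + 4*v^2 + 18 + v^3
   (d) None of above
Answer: a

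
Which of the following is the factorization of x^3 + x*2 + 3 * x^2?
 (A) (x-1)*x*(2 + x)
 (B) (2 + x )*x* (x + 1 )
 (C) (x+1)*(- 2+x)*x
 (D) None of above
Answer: B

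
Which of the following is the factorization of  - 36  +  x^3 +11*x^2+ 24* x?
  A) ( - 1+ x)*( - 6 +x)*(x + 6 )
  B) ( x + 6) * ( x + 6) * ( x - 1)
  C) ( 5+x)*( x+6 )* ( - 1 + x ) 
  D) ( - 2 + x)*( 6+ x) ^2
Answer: B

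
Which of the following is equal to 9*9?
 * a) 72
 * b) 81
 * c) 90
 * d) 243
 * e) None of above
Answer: b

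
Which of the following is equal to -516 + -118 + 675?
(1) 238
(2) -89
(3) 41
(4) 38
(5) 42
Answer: 3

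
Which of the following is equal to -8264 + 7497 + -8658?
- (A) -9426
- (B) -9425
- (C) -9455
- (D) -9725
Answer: B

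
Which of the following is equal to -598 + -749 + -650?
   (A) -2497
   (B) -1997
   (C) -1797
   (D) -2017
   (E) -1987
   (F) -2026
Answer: B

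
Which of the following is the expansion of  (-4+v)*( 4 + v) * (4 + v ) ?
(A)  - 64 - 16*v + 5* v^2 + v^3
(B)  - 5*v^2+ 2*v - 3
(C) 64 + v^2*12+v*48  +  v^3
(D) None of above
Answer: D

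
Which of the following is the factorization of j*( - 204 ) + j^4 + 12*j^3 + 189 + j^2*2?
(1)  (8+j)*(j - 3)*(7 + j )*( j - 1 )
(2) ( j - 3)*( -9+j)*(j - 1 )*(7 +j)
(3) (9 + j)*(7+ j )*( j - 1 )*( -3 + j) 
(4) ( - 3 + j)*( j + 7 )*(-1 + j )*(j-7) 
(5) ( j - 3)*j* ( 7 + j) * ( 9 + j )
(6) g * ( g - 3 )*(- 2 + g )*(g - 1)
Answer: 3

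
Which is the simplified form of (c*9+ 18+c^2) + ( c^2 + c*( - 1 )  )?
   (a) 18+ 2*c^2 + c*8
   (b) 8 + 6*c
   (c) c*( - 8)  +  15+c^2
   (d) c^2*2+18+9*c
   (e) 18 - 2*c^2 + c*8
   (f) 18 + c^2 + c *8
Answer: a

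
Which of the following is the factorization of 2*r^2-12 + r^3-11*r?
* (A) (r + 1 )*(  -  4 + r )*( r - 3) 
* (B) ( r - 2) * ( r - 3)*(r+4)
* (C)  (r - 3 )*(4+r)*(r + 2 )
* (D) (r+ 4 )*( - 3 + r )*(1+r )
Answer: D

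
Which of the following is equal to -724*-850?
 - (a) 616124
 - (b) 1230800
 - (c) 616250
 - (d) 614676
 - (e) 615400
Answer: e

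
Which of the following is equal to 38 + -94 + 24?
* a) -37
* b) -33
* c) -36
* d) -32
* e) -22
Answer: d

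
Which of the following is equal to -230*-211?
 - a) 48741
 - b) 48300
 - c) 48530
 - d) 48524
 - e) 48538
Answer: c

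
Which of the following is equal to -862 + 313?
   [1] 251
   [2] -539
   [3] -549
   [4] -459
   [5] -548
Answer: 3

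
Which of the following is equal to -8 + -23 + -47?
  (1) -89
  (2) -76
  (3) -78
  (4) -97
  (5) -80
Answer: 3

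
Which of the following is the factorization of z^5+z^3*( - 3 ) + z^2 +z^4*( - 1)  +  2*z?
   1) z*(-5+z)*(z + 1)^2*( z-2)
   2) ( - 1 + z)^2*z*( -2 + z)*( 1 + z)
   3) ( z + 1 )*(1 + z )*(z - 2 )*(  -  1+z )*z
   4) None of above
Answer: 3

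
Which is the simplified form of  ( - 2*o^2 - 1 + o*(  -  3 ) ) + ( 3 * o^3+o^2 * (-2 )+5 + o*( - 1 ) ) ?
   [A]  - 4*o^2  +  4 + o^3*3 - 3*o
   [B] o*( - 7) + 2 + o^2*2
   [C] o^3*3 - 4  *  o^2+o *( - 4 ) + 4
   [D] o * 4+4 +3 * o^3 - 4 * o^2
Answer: C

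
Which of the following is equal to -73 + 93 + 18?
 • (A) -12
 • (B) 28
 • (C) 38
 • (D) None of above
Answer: C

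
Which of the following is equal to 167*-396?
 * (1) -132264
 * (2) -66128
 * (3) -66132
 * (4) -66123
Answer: 3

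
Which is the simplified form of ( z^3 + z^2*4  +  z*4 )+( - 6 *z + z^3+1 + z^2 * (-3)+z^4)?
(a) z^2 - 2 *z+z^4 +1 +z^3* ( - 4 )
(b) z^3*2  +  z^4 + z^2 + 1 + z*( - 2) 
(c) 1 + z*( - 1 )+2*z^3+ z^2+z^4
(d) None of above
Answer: b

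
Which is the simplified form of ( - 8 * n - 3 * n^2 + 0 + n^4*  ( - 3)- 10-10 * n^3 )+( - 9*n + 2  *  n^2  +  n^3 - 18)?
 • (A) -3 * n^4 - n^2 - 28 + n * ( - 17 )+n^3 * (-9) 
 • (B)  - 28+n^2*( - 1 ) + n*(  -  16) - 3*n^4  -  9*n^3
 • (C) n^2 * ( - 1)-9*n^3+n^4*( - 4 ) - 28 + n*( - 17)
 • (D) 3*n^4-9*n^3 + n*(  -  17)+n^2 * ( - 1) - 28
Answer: A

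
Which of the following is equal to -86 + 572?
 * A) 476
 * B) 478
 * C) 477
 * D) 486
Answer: D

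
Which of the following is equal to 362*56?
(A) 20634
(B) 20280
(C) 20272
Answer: C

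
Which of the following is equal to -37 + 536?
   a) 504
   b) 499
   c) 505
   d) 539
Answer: b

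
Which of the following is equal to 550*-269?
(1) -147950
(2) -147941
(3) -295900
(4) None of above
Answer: 1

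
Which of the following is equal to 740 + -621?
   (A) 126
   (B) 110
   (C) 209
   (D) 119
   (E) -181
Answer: D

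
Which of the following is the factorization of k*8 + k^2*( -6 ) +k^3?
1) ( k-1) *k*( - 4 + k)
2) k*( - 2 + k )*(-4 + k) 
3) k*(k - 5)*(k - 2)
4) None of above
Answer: 2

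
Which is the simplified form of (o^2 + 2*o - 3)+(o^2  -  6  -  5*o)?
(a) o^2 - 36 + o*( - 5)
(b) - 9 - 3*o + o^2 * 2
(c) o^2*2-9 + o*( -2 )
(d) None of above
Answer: b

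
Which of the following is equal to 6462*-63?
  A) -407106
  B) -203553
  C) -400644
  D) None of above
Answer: A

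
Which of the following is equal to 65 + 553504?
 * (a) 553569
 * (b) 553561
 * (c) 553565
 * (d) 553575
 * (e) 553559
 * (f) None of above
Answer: a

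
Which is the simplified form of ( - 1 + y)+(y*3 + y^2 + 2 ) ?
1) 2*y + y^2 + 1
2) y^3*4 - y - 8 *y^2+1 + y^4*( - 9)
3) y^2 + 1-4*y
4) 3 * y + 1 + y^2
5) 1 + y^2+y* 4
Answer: 5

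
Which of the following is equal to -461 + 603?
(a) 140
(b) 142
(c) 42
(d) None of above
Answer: b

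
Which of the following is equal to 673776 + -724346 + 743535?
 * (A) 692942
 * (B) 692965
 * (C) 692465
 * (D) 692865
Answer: B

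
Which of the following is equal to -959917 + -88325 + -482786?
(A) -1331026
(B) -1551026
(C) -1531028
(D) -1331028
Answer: C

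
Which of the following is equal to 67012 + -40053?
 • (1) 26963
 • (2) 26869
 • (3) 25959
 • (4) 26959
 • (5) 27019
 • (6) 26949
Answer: 4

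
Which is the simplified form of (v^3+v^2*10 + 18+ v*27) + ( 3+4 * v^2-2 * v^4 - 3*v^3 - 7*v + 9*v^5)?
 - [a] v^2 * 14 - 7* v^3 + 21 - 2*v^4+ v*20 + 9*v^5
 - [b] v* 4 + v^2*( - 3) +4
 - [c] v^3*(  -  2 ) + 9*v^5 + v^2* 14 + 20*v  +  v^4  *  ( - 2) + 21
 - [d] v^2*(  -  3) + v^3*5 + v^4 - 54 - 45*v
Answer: c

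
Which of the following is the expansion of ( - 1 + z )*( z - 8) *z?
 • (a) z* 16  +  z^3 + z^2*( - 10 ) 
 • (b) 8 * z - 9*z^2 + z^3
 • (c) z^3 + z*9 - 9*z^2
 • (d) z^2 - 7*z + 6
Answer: b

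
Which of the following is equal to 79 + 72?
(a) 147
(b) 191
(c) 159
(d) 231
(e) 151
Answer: e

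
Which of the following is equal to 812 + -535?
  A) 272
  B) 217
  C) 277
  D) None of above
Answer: C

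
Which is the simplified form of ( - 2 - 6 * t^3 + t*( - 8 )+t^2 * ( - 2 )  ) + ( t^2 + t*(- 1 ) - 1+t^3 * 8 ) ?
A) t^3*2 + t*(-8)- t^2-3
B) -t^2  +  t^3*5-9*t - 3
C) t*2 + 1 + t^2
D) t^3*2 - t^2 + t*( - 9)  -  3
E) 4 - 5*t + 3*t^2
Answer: D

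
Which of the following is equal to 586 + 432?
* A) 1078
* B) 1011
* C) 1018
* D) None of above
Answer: C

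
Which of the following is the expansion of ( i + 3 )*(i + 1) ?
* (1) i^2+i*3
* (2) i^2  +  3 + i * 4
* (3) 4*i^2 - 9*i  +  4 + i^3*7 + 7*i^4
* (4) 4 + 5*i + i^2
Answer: 2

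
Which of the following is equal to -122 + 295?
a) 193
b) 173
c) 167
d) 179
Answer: b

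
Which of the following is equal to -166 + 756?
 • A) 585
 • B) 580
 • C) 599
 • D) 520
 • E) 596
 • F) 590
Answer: F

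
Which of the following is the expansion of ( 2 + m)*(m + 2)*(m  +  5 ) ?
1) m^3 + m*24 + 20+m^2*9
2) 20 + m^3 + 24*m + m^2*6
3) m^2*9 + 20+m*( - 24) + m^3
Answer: 1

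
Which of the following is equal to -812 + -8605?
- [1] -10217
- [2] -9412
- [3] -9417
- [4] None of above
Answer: 3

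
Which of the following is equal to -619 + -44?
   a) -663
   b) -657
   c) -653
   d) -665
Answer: a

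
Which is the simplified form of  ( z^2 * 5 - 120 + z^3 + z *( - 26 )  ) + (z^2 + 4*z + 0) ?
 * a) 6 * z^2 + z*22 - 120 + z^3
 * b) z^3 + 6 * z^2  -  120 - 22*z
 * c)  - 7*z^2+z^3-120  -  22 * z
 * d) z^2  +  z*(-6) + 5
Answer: b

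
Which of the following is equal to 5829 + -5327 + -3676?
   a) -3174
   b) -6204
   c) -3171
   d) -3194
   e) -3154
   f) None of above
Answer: a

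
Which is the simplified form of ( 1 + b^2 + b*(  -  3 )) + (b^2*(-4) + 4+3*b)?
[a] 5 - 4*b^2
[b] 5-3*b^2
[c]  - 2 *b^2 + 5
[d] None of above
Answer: b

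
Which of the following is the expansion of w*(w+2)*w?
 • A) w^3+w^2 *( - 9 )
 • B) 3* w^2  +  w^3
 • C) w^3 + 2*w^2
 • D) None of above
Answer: C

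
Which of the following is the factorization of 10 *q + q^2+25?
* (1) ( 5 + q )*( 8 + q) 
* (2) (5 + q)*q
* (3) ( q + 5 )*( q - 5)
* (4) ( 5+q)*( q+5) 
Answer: 4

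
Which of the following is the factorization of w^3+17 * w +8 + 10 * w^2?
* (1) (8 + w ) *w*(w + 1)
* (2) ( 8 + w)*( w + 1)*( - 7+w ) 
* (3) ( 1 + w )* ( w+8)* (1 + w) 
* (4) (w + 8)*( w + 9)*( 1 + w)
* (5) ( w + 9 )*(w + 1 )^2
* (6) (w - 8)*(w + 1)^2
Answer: 3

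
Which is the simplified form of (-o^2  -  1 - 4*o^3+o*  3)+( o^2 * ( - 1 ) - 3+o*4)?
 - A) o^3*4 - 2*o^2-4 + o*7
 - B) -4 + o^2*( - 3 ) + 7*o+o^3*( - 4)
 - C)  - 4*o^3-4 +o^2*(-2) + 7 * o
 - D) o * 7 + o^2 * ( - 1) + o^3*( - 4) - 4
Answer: C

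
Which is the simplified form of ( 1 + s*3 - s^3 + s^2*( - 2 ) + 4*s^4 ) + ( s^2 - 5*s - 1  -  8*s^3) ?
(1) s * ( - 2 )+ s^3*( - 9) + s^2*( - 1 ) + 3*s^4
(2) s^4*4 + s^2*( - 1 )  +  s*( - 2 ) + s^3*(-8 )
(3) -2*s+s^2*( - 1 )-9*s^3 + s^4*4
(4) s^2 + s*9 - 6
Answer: 3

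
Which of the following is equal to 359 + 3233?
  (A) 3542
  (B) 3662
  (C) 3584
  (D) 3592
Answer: D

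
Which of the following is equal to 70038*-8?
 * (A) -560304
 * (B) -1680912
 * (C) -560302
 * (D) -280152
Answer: A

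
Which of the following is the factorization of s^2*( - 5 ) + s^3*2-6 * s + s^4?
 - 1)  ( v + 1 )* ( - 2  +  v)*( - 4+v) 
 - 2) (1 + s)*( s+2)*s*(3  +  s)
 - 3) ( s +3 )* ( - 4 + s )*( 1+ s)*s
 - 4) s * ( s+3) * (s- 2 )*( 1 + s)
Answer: 4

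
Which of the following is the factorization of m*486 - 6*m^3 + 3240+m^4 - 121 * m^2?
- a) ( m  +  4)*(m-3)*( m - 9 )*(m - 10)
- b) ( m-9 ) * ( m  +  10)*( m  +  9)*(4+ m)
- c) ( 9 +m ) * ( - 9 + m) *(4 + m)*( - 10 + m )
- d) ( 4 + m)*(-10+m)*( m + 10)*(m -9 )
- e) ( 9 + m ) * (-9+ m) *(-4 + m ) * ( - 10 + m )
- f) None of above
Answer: c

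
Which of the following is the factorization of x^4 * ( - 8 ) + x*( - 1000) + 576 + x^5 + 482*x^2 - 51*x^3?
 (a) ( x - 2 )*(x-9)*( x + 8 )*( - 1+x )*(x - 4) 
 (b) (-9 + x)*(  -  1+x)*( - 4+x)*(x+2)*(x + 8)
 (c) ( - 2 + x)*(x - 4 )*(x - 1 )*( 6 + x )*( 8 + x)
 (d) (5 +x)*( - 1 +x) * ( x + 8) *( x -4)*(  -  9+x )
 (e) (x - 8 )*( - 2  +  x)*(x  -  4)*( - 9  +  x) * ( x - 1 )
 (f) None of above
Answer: a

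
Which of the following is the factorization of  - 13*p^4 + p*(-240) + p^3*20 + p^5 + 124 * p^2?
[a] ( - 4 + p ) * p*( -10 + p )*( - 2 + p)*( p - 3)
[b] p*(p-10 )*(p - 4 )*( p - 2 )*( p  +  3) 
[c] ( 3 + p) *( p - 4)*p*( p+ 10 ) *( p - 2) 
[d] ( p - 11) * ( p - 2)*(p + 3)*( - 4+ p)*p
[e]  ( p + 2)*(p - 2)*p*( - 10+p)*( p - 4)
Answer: b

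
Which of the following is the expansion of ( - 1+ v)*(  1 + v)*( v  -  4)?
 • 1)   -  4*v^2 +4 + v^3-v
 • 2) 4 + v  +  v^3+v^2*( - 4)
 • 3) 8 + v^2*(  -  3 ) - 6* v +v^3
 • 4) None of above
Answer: 1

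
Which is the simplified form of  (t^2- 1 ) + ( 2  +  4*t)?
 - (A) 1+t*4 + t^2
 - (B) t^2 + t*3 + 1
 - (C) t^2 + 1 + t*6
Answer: A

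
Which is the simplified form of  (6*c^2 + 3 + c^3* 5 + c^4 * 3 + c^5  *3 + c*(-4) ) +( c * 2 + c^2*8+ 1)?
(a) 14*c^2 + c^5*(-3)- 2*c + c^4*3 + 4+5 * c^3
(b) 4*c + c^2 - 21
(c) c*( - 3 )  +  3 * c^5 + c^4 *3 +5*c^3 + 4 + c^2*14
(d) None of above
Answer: d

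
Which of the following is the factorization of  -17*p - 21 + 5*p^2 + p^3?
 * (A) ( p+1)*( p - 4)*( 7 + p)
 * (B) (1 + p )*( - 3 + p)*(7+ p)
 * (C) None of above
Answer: B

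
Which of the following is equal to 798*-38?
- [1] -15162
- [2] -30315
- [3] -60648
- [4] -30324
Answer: 4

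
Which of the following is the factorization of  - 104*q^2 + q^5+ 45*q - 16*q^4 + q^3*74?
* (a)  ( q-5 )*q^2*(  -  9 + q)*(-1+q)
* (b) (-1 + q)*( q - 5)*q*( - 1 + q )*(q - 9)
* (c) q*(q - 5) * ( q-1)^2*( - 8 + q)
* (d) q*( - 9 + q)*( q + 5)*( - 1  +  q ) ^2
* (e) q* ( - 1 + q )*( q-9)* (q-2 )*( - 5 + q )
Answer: b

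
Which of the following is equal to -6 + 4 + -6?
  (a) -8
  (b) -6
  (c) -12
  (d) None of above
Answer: a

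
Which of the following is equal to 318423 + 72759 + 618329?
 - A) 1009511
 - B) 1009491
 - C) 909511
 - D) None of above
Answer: A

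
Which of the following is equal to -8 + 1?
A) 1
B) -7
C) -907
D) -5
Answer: B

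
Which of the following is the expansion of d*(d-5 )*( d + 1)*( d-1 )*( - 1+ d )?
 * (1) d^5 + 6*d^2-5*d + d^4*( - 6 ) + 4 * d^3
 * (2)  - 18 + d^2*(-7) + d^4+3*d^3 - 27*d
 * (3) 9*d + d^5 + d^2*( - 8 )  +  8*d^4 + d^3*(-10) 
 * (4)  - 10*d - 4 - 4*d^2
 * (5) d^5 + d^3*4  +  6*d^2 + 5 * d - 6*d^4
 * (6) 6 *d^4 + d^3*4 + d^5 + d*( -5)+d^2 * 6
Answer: 1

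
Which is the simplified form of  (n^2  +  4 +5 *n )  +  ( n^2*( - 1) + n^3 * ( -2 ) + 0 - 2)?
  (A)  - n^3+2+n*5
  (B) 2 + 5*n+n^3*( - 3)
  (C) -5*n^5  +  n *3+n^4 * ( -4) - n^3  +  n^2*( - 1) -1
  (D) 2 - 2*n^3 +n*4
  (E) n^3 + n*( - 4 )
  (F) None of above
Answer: F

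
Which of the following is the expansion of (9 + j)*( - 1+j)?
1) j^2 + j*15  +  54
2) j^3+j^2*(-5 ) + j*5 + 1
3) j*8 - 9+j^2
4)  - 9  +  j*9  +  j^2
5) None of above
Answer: 3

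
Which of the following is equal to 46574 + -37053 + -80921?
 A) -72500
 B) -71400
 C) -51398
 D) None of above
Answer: B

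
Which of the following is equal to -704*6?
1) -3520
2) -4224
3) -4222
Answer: 2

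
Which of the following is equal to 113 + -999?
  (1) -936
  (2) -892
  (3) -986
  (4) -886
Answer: 4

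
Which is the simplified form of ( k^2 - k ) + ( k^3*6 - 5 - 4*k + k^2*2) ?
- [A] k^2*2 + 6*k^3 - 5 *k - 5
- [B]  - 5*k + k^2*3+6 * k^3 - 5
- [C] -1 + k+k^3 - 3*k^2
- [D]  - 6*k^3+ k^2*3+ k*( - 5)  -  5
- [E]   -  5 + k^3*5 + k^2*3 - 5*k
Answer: B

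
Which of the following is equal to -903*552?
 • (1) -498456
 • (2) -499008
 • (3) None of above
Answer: 1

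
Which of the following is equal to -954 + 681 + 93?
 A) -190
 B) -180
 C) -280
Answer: B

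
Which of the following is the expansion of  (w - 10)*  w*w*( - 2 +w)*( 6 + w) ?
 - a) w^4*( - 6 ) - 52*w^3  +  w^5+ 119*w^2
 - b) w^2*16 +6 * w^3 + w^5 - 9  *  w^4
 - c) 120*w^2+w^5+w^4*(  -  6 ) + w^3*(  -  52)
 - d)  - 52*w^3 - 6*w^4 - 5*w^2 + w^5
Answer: c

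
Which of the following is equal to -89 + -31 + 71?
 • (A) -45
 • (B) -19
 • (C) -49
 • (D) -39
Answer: C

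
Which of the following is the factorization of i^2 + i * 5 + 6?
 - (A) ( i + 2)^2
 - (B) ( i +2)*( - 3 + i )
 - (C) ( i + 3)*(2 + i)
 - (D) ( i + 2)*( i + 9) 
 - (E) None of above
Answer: C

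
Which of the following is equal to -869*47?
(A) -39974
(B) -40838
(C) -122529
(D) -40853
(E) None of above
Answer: E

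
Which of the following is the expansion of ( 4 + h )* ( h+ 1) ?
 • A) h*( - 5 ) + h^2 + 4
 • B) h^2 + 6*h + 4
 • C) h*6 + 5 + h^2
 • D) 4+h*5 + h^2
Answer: D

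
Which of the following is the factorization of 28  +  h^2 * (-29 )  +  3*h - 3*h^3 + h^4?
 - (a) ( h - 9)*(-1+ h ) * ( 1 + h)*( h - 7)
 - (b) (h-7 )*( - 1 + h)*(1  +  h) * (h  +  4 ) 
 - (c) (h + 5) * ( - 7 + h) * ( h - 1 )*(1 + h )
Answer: b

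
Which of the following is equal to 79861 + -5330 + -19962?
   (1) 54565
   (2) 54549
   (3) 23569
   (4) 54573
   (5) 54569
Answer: 5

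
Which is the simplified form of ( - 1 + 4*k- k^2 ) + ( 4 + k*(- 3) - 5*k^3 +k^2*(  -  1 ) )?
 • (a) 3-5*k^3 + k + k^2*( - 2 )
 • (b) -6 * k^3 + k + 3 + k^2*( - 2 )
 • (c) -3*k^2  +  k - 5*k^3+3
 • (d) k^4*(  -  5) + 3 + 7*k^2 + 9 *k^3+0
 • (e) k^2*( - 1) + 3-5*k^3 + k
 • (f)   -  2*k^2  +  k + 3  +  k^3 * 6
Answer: a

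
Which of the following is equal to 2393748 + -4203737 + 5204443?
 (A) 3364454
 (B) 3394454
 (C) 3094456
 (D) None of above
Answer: B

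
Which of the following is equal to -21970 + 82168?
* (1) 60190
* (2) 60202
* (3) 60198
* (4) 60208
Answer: 3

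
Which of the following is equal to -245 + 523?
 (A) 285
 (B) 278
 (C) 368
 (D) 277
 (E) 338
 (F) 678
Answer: B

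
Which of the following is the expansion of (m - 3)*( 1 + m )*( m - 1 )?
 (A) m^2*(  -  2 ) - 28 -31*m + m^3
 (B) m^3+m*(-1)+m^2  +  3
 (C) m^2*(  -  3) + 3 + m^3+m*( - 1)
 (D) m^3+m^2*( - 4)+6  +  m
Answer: C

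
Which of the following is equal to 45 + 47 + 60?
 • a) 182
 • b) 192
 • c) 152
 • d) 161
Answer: c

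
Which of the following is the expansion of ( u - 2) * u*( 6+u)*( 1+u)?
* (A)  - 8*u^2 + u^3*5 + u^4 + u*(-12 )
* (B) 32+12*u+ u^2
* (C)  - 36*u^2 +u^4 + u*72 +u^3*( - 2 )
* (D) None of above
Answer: A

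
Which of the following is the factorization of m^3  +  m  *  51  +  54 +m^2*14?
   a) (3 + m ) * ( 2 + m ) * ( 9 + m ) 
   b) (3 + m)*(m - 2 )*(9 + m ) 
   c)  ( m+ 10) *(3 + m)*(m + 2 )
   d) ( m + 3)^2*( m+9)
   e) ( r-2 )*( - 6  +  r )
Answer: a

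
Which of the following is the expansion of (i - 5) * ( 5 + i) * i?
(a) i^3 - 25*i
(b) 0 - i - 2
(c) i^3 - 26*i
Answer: a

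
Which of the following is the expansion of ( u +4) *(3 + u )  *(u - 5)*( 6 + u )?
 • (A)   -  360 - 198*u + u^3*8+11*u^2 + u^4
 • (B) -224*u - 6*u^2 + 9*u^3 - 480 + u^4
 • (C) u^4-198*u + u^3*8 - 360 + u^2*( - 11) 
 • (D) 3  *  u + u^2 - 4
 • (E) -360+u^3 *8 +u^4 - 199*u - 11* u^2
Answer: C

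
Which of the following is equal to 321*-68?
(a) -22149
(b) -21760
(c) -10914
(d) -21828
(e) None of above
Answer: d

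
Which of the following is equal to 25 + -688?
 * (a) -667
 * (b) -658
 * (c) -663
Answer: c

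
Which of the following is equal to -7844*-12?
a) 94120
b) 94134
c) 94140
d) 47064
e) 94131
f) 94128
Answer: f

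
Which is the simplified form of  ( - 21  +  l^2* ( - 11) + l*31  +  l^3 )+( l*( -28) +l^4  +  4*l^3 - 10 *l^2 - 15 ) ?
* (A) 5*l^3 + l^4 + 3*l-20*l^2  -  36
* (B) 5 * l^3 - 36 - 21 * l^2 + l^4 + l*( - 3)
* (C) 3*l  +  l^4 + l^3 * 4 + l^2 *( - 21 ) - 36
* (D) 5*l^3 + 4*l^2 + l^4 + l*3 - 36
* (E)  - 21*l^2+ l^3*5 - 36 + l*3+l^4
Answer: E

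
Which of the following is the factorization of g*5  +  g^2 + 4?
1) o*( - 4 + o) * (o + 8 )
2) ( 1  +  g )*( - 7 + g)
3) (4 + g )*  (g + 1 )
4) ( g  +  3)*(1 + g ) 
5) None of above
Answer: 3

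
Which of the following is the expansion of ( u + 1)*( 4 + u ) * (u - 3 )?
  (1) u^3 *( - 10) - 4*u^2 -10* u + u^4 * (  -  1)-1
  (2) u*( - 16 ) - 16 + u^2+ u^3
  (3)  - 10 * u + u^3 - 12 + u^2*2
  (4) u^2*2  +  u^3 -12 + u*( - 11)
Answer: 4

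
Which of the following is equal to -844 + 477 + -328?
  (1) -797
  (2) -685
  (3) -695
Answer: 3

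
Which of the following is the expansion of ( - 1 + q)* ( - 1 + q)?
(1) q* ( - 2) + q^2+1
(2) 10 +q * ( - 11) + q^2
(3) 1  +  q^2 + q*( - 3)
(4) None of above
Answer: 1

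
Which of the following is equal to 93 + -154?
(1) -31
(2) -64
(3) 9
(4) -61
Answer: 4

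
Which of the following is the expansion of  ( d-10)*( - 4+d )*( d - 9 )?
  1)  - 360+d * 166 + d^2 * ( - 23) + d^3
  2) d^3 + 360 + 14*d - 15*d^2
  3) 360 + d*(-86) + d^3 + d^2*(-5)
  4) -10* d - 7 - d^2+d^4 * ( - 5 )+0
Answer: 1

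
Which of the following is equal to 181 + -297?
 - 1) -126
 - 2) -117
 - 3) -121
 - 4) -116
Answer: 4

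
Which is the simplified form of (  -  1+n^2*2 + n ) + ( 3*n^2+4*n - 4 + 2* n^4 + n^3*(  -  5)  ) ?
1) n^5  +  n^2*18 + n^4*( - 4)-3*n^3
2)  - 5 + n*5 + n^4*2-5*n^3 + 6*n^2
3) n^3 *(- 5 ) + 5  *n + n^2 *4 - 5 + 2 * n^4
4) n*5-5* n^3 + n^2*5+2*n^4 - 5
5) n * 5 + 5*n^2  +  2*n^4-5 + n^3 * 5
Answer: 4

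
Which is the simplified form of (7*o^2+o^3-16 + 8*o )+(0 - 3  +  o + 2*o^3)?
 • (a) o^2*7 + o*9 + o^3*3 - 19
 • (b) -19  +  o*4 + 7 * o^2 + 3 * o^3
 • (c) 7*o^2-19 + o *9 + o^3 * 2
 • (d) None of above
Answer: a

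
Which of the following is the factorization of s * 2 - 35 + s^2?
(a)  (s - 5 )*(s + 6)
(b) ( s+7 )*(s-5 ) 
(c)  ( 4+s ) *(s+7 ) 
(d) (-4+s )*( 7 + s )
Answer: b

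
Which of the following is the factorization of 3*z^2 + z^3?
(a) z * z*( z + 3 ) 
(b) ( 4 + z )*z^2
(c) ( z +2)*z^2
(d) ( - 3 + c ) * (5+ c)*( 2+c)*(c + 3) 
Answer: a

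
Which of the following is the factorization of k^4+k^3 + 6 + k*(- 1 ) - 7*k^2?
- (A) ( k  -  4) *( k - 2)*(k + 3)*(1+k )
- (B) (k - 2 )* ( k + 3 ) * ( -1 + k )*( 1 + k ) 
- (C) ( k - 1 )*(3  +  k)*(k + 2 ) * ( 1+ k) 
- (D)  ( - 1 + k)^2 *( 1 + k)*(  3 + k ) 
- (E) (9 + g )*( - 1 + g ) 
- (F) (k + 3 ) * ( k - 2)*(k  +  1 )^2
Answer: B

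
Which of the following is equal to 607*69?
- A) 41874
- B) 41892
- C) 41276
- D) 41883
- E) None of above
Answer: D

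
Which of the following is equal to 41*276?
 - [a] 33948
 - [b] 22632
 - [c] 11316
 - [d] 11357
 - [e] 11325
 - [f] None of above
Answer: c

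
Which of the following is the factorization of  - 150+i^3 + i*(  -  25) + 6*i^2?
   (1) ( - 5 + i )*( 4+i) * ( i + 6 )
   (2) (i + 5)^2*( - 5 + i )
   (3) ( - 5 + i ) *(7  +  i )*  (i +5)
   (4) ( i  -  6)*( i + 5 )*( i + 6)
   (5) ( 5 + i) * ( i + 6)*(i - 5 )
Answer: 5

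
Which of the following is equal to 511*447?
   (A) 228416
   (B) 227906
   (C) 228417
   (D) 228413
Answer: C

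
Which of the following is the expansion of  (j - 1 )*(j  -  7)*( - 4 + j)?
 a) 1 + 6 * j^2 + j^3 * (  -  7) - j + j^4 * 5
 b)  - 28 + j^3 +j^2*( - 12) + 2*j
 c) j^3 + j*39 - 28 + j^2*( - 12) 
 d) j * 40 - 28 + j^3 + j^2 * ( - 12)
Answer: c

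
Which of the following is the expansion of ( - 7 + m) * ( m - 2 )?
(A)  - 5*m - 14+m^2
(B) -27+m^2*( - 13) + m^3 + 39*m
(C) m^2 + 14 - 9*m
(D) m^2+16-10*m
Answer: C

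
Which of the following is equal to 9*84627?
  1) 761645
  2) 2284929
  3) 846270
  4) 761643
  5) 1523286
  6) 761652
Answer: 4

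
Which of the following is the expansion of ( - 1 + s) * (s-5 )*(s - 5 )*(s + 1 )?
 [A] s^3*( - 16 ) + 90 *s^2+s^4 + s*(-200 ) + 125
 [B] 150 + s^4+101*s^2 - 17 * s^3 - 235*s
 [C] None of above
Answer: C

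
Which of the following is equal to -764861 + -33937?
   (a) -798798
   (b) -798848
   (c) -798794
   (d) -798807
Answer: a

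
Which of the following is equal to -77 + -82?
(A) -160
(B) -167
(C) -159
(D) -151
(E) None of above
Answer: C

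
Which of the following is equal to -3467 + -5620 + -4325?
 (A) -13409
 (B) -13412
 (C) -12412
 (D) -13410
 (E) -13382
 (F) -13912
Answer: B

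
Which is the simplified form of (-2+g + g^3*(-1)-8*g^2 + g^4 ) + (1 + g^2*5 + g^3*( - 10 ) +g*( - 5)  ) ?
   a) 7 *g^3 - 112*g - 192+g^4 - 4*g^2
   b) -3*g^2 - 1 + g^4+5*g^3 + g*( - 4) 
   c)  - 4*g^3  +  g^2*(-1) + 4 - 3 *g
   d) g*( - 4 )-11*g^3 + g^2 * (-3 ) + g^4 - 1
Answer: d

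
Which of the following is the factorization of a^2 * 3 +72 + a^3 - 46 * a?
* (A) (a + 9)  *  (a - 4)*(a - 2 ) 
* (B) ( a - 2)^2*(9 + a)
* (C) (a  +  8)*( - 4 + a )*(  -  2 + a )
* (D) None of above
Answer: A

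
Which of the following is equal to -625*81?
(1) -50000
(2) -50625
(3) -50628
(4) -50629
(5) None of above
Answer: 2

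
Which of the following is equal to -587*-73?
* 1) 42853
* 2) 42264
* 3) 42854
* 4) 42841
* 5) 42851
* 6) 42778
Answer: 5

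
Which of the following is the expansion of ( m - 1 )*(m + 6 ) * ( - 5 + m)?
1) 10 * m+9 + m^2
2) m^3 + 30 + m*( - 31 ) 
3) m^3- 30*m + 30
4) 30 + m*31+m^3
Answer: 2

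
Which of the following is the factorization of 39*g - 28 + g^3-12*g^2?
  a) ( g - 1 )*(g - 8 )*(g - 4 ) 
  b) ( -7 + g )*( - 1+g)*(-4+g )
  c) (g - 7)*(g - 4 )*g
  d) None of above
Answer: b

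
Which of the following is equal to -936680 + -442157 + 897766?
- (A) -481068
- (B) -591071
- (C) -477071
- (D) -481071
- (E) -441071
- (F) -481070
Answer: D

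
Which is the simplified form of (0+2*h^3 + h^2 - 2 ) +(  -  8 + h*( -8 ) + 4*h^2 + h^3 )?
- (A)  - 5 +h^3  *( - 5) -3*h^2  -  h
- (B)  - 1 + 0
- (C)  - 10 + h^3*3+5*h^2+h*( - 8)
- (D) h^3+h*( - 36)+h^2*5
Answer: C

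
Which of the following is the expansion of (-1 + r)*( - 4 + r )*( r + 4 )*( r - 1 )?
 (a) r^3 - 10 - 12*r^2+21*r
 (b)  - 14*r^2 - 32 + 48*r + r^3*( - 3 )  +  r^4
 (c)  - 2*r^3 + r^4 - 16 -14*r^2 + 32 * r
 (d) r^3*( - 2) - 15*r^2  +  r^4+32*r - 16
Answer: d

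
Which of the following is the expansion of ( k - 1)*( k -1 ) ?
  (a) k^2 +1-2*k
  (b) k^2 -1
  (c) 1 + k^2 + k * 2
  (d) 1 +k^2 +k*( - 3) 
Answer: a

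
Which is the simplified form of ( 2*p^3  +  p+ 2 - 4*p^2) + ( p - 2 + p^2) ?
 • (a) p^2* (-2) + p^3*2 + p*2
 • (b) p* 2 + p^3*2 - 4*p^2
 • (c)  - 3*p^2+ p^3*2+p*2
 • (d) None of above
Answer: c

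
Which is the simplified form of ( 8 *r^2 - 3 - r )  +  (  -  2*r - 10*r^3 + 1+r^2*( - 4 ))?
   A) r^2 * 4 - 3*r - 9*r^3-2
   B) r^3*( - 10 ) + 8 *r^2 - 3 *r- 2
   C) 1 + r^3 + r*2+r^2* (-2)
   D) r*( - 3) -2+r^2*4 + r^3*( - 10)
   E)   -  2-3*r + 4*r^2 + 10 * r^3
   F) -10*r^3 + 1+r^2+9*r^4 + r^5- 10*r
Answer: D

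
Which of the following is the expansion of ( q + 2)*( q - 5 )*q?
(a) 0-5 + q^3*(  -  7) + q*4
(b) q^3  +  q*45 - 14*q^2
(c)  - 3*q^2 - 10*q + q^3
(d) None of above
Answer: c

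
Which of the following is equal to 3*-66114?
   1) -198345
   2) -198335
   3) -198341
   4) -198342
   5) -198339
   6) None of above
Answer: 4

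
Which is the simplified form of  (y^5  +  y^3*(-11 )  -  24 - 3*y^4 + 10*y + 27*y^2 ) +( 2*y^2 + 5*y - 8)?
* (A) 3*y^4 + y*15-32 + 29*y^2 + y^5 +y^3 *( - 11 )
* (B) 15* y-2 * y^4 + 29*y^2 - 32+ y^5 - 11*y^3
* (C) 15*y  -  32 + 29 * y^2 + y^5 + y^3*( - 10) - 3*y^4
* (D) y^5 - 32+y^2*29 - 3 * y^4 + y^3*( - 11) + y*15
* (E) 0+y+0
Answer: D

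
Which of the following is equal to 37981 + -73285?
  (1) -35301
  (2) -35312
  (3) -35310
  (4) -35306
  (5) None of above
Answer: 5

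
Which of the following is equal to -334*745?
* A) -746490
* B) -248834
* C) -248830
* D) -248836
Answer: C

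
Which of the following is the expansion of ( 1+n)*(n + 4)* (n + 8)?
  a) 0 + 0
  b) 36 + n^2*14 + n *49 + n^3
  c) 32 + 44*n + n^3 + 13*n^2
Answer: c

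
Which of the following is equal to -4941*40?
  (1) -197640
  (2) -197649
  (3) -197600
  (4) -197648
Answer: 1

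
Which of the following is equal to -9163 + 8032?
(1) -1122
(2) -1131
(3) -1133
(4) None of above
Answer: 2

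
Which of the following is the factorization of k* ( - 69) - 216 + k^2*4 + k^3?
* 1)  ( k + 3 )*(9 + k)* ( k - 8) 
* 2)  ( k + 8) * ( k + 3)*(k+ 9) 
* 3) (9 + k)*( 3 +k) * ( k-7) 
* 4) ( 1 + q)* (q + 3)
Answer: 1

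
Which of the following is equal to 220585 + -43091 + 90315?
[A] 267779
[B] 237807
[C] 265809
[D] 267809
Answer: D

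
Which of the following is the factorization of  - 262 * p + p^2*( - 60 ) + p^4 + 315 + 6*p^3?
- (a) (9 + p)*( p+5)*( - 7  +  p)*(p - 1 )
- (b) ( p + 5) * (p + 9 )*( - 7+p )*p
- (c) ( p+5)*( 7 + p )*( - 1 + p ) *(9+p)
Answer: a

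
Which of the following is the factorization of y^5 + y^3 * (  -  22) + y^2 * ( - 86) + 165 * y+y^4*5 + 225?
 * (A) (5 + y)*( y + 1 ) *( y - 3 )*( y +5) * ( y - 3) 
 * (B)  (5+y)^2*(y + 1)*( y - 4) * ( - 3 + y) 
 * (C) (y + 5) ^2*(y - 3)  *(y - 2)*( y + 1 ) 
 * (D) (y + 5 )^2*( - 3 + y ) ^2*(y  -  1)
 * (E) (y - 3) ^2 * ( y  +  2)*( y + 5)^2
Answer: A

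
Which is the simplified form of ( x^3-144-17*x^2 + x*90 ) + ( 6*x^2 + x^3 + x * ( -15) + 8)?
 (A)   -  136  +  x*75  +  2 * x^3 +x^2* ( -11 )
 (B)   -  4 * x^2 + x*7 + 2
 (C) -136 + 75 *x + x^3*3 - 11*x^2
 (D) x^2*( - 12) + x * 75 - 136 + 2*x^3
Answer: A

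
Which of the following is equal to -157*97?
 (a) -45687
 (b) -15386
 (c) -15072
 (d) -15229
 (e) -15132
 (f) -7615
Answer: d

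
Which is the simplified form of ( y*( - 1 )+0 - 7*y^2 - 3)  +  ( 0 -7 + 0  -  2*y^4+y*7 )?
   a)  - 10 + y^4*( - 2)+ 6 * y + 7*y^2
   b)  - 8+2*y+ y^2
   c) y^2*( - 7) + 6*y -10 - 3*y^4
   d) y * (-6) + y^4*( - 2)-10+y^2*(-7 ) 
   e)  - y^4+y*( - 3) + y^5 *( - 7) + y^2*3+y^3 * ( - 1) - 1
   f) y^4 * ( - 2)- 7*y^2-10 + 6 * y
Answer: f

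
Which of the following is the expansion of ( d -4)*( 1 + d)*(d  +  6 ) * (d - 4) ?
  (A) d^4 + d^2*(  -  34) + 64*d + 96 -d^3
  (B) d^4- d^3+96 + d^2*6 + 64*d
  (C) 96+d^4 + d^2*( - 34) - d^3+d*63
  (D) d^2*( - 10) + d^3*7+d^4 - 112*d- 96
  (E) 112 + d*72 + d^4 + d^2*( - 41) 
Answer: A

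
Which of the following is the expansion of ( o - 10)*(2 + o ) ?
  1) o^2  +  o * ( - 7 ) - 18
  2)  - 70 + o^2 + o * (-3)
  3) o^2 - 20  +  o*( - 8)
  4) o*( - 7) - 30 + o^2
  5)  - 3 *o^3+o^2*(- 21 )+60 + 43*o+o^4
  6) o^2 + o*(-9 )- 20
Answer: 3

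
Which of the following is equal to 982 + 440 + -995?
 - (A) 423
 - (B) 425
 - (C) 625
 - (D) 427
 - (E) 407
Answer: D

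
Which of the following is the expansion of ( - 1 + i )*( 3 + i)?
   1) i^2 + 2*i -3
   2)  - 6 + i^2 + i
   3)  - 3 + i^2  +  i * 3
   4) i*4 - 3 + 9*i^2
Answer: 1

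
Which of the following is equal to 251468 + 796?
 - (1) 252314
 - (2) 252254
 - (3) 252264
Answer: 3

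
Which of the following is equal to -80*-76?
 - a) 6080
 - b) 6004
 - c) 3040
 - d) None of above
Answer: a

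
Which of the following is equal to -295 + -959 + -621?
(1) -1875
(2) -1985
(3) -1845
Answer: 1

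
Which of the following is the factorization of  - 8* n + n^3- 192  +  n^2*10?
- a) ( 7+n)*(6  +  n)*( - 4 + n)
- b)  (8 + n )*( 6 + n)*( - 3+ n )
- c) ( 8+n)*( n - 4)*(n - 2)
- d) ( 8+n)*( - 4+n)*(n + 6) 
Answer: d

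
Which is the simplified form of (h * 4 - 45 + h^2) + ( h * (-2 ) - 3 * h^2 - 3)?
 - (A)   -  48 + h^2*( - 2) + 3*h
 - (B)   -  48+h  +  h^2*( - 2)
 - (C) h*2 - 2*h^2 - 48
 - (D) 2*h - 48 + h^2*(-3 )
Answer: C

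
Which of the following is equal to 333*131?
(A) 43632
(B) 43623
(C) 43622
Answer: B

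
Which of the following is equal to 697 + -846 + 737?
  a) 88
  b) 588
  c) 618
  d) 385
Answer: b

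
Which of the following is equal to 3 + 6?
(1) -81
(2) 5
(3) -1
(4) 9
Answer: 4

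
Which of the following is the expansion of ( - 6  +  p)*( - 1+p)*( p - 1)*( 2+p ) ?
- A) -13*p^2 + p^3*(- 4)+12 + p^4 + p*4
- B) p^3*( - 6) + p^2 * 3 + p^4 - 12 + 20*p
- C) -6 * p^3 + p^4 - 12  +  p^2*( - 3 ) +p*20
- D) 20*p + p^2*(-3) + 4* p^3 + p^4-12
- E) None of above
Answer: C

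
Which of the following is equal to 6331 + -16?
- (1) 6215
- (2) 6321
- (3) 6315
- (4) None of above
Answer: 3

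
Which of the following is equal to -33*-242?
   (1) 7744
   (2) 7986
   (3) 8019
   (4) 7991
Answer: 2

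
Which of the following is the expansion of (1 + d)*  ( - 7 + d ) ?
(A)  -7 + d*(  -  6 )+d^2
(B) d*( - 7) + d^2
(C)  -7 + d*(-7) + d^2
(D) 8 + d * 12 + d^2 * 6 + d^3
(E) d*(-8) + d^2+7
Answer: A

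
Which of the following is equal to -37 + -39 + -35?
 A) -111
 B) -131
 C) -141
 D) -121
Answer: A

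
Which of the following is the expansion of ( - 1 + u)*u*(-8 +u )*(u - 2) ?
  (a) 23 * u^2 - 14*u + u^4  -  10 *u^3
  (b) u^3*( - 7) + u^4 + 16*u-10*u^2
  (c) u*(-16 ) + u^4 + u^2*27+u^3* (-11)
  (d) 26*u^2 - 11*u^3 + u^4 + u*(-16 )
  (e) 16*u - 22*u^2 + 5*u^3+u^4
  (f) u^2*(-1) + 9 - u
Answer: d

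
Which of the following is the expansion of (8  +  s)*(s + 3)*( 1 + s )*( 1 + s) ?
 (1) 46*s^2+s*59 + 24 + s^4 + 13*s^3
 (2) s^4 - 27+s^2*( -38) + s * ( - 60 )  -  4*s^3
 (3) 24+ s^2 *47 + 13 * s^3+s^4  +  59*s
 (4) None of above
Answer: 3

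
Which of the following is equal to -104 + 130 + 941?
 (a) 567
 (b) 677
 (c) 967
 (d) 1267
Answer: c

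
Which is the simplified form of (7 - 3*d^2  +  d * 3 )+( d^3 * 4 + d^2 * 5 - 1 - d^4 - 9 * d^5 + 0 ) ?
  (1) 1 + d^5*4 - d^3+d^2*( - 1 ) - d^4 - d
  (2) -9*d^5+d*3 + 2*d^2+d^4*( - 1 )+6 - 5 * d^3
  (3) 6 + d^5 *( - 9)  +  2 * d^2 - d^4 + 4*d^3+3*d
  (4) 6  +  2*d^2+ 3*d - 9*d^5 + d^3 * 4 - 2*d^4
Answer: 3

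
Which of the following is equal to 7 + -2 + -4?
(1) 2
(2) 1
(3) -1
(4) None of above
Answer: 2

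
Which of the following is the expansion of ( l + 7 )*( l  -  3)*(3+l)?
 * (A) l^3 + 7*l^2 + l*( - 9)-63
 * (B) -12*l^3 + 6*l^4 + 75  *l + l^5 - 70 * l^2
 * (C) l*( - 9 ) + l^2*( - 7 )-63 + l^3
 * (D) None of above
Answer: A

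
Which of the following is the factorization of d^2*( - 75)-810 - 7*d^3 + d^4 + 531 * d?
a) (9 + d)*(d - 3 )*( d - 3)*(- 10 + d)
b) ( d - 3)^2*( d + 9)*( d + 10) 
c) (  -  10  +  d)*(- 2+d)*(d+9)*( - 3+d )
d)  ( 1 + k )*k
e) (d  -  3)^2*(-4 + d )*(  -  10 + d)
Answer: a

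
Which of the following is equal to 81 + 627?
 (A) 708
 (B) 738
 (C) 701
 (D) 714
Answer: A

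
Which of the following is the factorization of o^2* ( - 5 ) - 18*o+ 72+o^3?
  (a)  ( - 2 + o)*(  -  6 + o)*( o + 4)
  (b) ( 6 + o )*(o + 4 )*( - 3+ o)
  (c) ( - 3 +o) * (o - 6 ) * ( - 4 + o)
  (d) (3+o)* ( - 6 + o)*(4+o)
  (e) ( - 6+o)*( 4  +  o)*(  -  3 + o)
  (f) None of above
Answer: e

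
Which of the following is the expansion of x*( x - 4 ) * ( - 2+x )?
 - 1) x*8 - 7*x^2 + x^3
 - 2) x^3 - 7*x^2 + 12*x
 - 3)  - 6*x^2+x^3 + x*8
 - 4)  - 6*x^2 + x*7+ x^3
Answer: 3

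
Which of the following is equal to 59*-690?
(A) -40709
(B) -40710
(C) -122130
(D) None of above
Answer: B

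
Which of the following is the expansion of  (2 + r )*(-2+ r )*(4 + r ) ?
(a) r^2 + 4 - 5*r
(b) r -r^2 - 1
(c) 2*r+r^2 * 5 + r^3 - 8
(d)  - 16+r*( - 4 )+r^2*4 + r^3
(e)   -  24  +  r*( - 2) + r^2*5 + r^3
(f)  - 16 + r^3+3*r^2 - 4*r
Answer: d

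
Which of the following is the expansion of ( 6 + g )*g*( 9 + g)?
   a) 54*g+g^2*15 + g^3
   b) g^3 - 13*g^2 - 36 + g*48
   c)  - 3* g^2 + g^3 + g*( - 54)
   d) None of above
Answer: a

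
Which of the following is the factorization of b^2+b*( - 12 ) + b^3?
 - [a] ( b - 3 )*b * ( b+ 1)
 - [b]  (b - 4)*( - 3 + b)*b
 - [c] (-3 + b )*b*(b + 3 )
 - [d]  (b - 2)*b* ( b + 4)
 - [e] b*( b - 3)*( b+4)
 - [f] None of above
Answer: e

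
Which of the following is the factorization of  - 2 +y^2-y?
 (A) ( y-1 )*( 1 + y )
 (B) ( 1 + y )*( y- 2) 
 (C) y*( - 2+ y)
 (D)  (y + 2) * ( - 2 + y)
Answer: B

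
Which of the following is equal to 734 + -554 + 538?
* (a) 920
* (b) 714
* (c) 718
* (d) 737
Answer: c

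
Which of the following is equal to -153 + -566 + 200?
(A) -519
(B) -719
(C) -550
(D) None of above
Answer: A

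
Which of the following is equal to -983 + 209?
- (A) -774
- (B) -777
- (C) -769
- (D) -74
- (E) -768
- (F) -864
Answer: A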